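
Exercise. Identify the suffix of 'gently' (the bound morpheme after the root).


The word 'gently' = 'gentle' (root) + '-ly' (suffix). The suffix is '-ly'.

ly


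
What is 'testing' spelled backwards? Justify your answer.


Reverse 'testing' character by character: 'gnitset'.

gnitset


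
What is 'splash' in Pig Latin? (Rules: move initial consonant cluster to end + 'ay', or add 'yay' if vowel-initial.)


'splash': move consonant cluster 'spl' to end and add 'ay': 'ashsplay'.

ashsplay


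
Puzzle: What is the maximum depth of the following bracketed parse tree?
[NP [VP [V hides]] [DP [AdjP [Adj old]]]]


Count bracket nesting levels:
'[' at pos 0: depth = 1
'[' at pos 4: depth = 2
'[' at pos 8: depth = 3
'[' at pos 19: depth = 2
'[' at pos 23: depth = 3
'[' at pos 29: depth = 4
Maximum depth reached: 4

4


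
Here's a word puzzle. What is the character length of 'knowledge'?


Spell out 'knowledge' and number each letter: k(1), n(2), o(3), w(4), l(5), e(6), d(7), g(8), e(9). Total: 9 letters.

9


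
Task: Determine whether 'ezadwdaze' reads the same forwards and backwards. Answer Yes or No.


Forward: 'ezadwdaze'
Reversed: 'ezadwdaze'
They are identical.

Yes


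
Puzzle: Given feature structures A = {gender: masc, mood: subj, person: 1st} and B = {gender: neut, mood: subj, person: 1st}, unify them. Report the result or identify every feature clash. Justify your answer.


Compare features:
gender: A=masc vs B=neut -> CLASH
mood: A=subj vs B=subj -> unified: subj
person: A=1st vs B=1st -> unified: 1st
Clash detected on feature 'gender' (masc vs neut); unification fails.

CLASH on 'gender' (masc vs neut)


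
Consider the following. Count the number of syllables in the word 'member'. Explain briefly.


Break 'member' into syllables: mem-ber -> mem | ber = 2 syllables

2 syllables


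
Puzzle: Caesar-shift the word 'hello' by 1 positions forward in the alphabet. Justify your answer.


Shift each letter by 1: h -> i, e -> f, l -> m, l -> m, o -> p. Result: 'ifmmp'.

ifmmp


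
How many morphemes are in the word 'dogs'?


Decomposition: dog (root) + -s (plural) = 2 morpheme(s)

2 morphemes


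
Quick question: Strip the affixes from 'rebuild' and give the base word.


Remove prefix 're' from 'rebuild' to get root 'build'.

build


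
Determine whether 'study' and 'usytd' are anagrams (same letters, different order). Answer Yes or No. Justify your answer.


Sorted letters of 'study': 'dstuy'
Sorted letters of 'usytd': 'dstuy'
They match.

Yes


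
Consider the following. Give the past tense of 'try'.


Apply rule: Change -y to -ied. 'try' becomes 'tried'.

tried


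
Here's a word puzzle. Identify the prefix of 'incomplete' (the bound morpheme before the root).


The word 'incomplete' = 'in' (prefix) + 'complete' (root). The prefix is 'in'.

in


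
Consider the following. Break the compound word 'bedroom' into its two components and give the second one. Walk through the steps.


Split 'bedroom' into 'bed' + 'room'. The second part is 'room'.

room


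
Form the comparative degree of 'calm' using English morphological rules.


Apply comparative formation (add -er): 'calm' -> 'calmer'.

calmer


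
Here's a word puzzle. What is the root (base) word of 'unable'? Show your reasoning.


Remove prefix 'un' from 'unable' to get root 'able'.

able


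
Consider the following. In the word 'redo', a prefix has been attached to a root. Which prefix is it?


The word 'redo' = 're' (prefix) + 'do' (root). The prefix is 're'.

re


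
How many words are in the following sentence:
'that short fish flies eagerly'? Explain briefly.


Split into words: that | short | fish | flies | eagerly = 5 words.

5


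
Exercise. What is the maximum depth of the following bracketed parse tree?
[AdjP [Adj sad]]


Count bracket nesting levels:
'[' at pos 0: depth = 1
'[' at pos 6: depth = 2
Maximum depth reached: 2

2


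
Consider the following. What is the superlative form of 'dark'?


Apply superlative formation (add -est): 'dark' -> 'darkest'.

darkest


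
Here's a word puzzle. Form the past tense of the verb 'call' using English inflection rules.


Apply rule: Add -ed. 'call' becomes 'called'.

called


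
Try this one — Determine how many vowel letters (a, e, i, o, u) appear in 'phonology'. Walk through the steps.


Vowels in 'phonology': o, o, o = 3 vowels.

3


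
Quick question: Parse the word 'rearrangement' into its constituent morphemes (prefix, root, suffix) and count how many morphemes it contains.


Step 1: Identify prefix: 're' (meaning: again)
Step 2: Identify root: 'arrange'
Step 3: Identify suffix(es): 'ment'
Decomposition: re- (prefix: again) + arrange (root) + -ment (suffix: action/result)
Total morphemes: 3

3 morphemes (re- (prefix: again) + arrange (root) + -ment (suffix: action/result))


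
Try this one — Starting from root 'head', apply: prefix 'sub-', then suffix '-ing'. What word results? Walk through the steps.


Step 1: Add prefix 'sub-' to 'head' = 'subhead'
Step 2: Add suffix '-ing' to 'subhead' = 'subheading'

subheading


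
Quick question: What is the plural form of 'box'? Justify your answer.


Apply rule: Add -es (sibilant/fricative ending). 'box' becomes 'boxes'.

boxes


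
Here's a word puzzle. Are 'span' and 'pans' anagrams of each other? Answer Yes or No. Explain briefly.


Sorted letters of 'span': 'anps'
Sorted letters of 'pans': 'anps'
They match.

Yes


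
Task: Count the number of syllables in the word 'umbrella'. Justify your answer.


Break 'umbrella' into syllables: um-brel-la -> um | brel | la = 3 syllables

3 syllables


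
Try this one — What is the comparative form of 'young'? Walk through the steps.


Apply comparative formation (add -er): 'young' -> 'younger'.

younger


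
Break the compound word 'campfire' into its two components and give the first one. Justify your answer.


Split 'campfire' into 'camp' + 'fire'. The first part is 'camp'.

camp


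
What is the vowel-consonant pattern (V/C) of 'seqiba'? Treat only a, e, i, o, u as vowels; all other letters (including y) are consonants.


Letter mapping: s = C, e = V, q = C, i = V, b = C, a = V.

CVCVCV


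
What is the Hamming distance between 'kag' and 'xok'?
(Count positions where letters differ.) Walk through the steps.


Alignment:
Position 1: 'k' vs 'x' = DIFFER
Position 2: 'a' vs 'o' = DIFFER
Position 3: 'g' vs 'k' = DIFFER
Total differences: 3

3


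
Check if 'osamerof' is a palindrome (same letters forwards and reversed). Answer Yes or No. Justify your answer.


Forward: 'osamerof'
Reversed: 'foremaso'
They differ.

No


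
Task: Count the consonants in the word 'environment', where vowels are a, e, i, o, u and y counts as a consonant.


Consonants in 'environment': n, v, r, n, m, n, t = 7 consonants.

7


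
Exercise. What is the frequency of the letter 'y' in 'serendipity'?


Letter 'y' in 'serendipity': found at position(s) 11 = 1 occurrence(s).

1


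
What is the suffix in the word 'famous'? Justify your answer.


The word 'famous' = 'fame' (root) + '-ous' (suffix). The suffix is '-ous'.

ous


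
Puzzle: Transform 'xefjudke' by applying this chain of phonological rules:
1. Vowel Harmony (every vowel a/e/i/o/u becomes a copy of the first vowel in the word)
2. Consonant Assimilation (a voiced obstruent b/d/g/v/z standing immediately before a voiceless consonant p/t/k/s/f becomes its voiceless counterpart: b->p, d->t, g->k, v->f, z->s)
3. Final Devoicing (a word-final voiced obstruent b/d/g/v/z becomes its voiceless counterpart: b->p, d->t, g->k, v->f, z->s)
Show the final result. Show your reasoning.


Starting form: 'xefjudke'
Rule 1: Vowel Harmony: all vowels become 'e' (matching first vowel). 'xefjudke' -> 'xefjedke'
Rule 2: Consonant Assimilation: voiced obstruent before voiceless consonant becomes voiceless ('dk' -> 'tk'). 'xefjedke' -> 'xefjetke'
Rule 3: Final Devoicing: the word ends in the vowel 'e', not a consonant. No change.
Final form: 'xefjetke'

xefjetke


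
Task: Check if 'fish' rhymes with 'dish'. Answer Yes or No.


Rime (stressed vowel + following sounds) of 'fish': -ish = /ɪʃ/
Rime of 'dish': -ish = /ɪʃ/
/ɪʃ/ and /ɪʃ/ are the same ending sound, so the words rhyme.

Yes


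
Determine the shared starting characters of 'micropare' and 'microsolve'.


Compare from the start: 5 characters match: 'micro'. Mismatch at position 6: 'p' vs 's'.

micro


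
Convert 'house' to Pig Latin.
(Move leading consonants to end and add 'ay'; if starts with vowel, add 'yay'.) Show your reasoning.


'house': move consonant cluster 'h' to end and add 'ay': 'ousehay'.

ousehay


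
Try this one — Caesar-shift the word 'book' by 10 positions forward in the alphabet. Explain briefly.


Shift each letter by 10: b -> l, o -> y, o -> y, k -> u. Result: 'lyyu'.

lyyu


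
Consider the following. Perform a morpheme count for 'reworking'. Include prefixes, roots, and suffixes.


Decomposition: re- (prefix) + work (root) + -ing (suffix) = 3 morpheme(s)

3 morphemes


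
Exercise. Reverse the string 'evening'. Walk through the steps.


Reverse 'evening' character by character: 'gnineve'.

gnineve


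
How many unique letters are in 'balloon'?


Unique letters in 'balloon': {a, b, l, n, o} = 5 distinct letters.

5


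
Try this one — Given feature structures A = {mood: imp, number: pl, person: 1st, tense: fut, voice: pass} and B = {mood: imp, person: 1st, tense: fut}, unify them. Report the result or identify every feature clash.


Compare features:
mood: A=imp vs B=imp -> unified: imp
number: A=pl vs B=_ -> unified: pl
person: A=1st vs B=1st -> unified: 1st
tense: A=fut vs B=fut -> unified: fut
voice: A=pass vs B=_ -> unified: pass
No clashes found.

Unified: {mood: imp, number: pl, person: 1st, tense: fut, voice: pass}


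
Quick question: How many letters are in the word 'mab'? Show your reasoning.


Spell out 'mab' and number each letter: m(1), a(2), b(3). Total: 3 letters.

3


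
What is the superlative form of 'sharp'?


Apply superlative formation (add -est): 'sharp' -> 'sharpest'.

sharpest


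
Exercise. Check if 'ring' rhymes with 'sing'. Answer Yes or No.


Rime (stressed vowel + following sounds) of 'ring': -ing = /ɪŋ/
Rime of 'sing': -ing = /ɪŋ/
/ɪŋ/ and /ɪŋ/ are the same ending sound, so the words rhyme.

Yes


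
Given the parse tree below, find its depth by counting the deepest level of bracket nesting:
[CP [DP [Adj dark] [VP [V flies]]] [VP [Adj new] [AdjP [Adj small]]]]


Count bracket nesting levels:
'[' at pos 0: depth = 1
'[' at pos 4: depth = 2
'[' at pos 8: depth = 3
'[' at pos 19: depth = 3
'[' at pos 23: depth = 4
'[' at pos 35: depth = 2
'[' at pos 39: depth = 3
'[' at pos 49: depth = 3
'[' at pos 55: depth = 4
Maximum depth reached: 4

4


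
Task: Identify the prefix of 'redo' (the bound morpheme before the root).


The word 'redo' = 're' (prefix) + 'do' (root). The prefix is 're'.

re


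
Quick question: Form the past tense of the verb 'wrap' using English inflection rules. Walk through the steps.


Apply rule: Double final consonant and add -ed. 'wrap' becomes 'wrapped'.

wrapped


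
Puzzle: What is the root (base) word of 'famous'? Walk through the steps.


Remove suffix '-ous' from 'famous' to get root 'fame'.

fame


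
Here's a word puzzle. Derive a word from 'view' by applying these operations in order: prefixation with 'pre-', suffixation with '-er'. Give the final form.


Step 1: Add prefix 'pre-' to 'view' = 'preview'
Step 2: Add suffix '-er' to 'preview' = 'previewer'

previewer


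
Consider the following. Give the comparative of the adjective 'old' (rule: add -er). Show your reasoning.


Apply comparative formation (add -er): 'old' -> 'older'.

older


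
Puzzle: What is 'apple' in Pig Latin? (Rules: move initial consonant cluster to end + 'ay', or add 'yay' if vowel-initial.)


'apple' starts with a vowel, so add 'yay': 'appleyay'.

appleyay


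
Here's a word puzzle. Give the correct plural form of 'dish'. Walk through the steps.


Apply rule: Add -es (sibilant/fricative ending). 'dish' becomes 'dishes'.

dishes


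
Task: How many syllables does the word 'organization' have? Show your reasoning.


Break 'organization' into syllables: or-gan-i-za-tion -> or | gan | i | za | tion = 5 syllables

5 syllables


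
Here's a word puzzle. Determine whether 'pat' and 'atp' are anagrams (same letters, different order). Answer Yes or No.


Sorted letters of 'pat': 'apt'
Sorted letters of 'atp': 'apt'
They match.

Yes


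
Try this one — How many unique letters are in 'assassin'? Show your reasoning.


Unique letters in 'assassin': {a, i, n, s} = 4 distinct letters.

4


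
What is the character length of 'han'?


Spell out 'han' and number each letter: h(1), a(2), n(3). Total: 3 letters.

3


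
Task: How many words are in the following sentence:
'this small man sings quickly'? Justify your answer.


Split into words: this | small | man | sings | quickly = 5 words.

5


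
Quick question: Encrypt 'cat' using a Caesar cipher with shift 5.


Shift each letter by 5: c -> h, a -> f, t -> y. Result: 'hfy'.

hfy


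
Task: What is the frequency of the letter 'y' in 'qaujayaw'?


Letter 'y' in 'qaujayaw': found at position(s) 6 = 1 occurrence(s).

1


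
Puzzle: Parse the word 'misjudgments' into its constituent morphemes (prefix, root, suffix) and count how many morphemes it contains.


Step 1: Identify prefix: 'mis' (meaning: wrongly)
Step 2: Identify root: 'judge'
Step 3: Identify suffix(es): 'ment, s'
Decomposition: mis- (prefix: wrongly) + judge (root) + -ment (suffix: action/result) + -s (plural)
Total morphemes: 4

4 morphemes (mis- (prefix: wrongly) + judge (root) + -ment (suffix: action/result) + -s (plural))


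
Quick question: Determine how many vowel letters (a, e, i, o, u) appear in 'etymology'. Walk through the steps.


Vowels in 'etymology': e, o, o = 3 vowels.

3


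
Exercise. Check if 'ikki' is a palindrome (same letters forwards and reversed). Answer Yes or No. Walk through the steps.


Forward: 'ikki'
Reversed: 'ikki'
They are identical.

Yes


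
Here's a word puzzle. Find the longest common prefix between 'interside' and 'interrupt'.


Compare from the start: 5 characters match: 'inter'. Mismatch at position 6: 's' vs 'r'.

inter


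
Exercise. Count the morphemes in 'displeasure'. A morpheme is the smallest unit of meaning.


Decomposition: dis- (prefix) + please (root) + -ure (suffix) = 3 morpheme(s)

3 morphemes


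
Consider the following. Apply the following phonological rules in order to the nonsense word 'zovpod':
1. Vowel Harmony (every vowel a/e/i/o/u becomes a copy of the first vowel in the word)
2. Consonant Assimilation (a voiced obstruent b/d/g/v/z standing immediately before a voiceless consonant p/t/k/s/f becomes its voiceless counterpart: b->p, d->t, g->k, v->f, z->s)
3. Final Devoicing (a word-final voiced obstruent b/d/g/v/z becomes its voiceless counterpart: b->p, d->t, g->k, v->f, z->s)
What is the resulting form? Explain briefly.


Starting form: 'zovpod'
Rule 1: Vowel Harmony: all vowels already match. No change.
Rule 2: Consonant Assimilation: voiced obstruent before voiceless consonant becomes voiceless ('vp' -> 'fp'). 'zovpod' -> 'zofpod'
Rule 3: Final Devoicing: word-final voiced obstruent 'd' becomes voiceless 't'. 'zofpod' -> 'zofpot'
Final form: 'zofpot'

zofpot


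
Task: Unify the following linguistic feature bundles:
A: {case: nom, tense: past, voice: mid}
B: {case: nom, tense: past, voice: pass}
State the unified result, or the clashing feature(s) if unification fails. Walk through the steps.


Compare features:
case: A=nom vs B=nom -> unified: nom
tense: A=past vs B=past -> unified: past
voice: A=mid vs B=pass -> CLASH
Clash detected on feature 'voice' (mid vs pass); unification fails.

CLASH on 'voice' (mid vs pass)


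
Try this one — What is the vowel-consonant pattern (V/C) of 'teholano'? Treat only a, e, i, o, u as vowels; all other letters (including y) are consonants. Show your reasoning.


Letter mapping: t = C, e = V, h = C, o = V, l = C, a = V, n = C, o = V.

CVCVCVCV


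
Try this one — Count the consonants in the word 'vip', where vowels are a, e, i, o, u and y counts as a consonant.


Consonants in 'vip': v, p = 2 consonants.

2


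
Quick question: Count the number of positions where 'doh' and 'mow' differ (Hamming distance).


Alignment:
Position 1: 'd' vs 'm' = DIFFER
Position 2: 'o' vs 'o' = match
Position 3: 'h' vs 'w' = DIFFER
Total differences: 2

2


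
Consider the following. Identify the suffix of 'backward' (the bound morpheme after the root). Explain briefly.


The word 'backward' = 'back' (root) + '-ward' (suffix). The suffix is '-ward'.

ward


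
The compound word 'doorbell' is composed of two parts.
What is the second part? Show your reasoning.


Split 'doorbell' into 'door' + 'bell'. The second part is 'bell'.

bell


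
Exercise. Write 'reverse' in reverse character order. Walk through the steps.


Reverse 'reverse' character by character: 'esrever'.

esrever


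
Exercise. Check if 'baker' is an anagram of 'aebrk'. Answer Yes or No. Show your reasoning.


Sorted letters of 'baker': 'abekr'
Sorted letters of 'aebrk': 'abekr'
They match.

Yes


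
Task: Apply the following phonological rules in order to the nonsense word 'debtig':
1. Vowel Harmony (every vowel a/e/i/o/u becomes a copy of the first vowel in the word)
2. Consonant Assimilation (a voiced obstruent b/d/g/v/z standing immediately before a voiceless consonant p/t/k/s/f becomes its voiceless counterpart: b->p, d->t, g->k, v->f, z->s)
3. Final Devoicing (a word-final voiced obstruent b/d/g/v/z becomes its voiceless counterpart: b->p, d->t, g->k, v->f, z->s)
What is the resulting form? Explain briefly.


Starting form: 'debtig'
Rule 1: Vowel Harmony: all vowels become 'e' (matching first vowel). 'debtig' -> 'debteg'
Rule 2: Consonant Assimilation: voiced obstruent before voiceless consonant becomes voiceless ('bt' -> 'pt'). 'debteg' -> 'depteg'
Rule 3: Final Devoicing: word-final voiced obstruent 'g' becomes voiceless 'k'. 'depteg' -> 'deptek'
Final form: 'deptek'

deptek


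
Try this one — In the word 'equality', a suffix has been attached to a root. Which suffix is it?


The word 'equality' = 'equal' (root) + '-ity' (suffix). The suffix is '-ity'.

ity


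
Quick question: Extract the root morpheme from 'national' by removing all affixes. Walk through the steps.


Remove suffix '-al' from 'national' to get root 'nation'.

nation


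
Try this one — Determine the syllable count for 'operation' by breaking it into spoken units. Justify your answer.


Break 'operation' into syllables: op-er-a-tion -> op | er | a | tion = 4 syllables

4 syllables


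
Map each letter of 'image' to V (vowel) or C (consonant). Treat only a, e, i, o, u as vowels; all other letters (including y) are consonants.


Letter mapping: i = V, m = C, a = V, g = C, e = V.

VCVCV


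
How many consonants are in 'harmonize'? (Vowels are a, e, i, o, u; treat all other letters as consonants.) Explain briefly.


Consonants in 'harmonize': h, r, m, n, z = 5 consonants.

5


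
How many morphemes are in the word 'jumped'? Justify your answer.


Decomposition: jump (root) + -ed (suffix) = 2 morpheme(s)

2 morphemes


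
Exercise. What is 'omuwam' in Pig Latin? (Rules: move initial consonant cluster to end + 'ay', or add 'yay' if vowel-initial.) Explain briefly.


'omuwam' starts with a vowel, so add 'yay': 'omuwamyay'.

omuwamyay


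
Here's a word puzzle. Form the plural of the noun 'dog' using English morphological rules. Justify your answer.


Apply rule: Add -s. 'dog' becomes 'dogs'.

dogs


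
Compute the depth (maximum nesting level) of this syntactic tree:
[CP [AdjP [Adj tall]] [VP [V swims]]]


Count bracket nesting levels:
'[' at pos 0: depth = 1
'[' at pos 4: depth = 2
'[' at pos 10: depth = 3
'[' at pos 22: depth = 2
'[' at pos 26: depth = 3
Maximum depth reached: 3

3


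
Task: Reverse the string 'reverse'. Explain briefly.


Reverse 'reverse' character by character: 'esrever'.

esrever


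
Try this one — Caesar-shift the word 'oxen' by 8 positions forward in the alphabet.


Shift each letter by 8: o -> w, x -> f, e -> m, n -> v. Result: 'wfmv'.

wfmv


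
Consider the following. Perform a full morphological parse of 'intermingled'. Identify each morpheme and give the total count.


Step 1: Identify prefix: 'inter' (meaning: between)
Step 2: Identify root: 'mingle'
Step 3: Identify suffix(es): 'ed'
Decomposition: inter- (prefix: between) + mingle (root) + -ed (suffix: past)
Total morphemes: 3

3 morphemes (inter- (prefix: between) + mingle (root) + -ed (suffix: past))


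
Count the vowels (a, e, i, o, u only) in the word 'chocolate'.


Vowels in 'chocolate': o, o, a, e = 4 vowels.

4


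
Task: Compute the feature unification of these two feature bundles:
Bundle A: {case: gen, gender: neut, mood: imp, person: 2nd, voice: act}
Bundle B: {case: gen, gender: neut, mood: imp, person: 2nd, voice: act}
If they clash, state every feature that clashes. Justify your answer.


Compare features:
case: A=gen vs B=gen -> unified: gen
gender: A=neut vs B=neut -> unified: neut
mood: A=imp vs B=imp -> unified: imp
person: A=2nd vs B=2nd -> unified: 2nd
voice: A=act vs B=act -> unified: act
No clashes found.

Unified: {case: gen, gender: neut, mood: imp, person: 2nd, voice: act}


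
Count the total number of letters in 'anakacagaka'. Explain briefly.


Spell out 'anakacagaka' and number each letter: a(1), n(2), a(3), k(4), a(5), c(6), a(7), g(8), a(9), k(10), a(11). Total: 11 letters.

11


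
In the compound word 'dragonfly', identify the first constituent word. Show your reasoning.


Split 'dragonfly' into 'dragon' + 'fly'. The first part is 'dragon'.

dragon


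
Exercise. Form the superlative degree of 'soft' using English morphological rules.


Apply superlative formation (add -est): 'soft' -> 'softest'.

softest


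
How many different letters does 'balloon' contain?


Unique letters in 'balloon': {a, b, l, n, o} = 5 distinct letters.

5


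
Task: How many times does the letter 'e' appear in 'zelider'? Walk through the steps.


Letter 'e' in 'zelider': found at position(s) 2, 6 = 2 occurrence(s).

2


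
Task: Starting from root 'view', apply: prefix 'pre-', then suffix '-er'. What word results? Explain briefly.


Step 1: Add prefix 'pre-' to 'view' = 'preview'
Step 2: Add suffix '-er' to 'preview' = 'previewer'

previewer


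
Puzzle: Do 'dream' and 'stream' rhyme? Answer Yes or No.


Rime (stressed vowel + following sounds) of 'dream': -eam = /iːm/
Rime of 'stream': -eam = /iːm/
/iːm/ and /iːm/ are the same ending sound, so the words rhyme.

Yes


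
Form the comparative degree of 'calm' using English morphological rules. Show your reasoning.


Apply comparative formation (add -er): 'calm' -> 'calmer'.

calmer


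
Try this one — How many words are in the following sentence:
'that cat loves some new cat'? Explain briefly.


Split into words: that | cat | loves | some | new | cat = 6 words.

6


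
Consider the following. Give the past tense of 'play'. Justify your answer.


Apply rule: Add -ed. 'play' becomes 'played'.

played


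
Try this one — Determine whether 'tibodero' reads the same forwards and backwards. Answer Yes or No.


Forward: 'tibodero'
Reversed: 'oredobit'
They differ.

No


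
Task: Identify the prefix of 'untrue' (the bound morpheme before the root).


The word 'untrue' = 'un' (prefix) + 'true' (root). The prefix is 'un'.

un


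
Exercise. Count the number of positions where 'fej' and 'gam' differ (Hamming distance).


Alignment:
Position 1: 'f' vs 'g' = DIFFER
Position 2: 'e' vs 'a' = DIFFER
Position 3: 'j' vs 'm' = DIFFER
Total differences: 3

3


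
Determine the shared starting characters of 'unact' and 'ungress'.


Compare from the start: 2 characters match: 'un'. Mismatch at position 3: 'a' vs 'g'.

un


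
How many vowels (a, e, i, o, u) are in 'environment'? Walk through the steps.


Vowels in 'environment': e, i, o, e = 4 vowels.

4


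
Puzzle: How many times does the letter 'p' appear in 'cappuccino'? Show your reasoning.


Letter 'p' in 'cappuccino': found at position(s) 3, 4 = 2 occurrence(s).

2


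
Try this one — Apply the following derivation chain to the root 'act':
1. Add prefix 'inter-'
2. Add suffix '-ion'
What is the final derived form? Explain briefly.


Step 1: Add prefix 'inter-' to 'act' = 'interact'
Step 2: Add suffix '-ion' to 'interact' = 'interaction'

interaction


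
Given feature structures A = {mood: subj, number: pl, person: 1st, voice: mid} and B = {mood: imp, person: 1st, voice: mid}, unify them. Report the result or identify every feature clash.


Compare features:
mood: A=subj vs B=imp -> CLASH
number: A=pl vs B=_ -> unified: pl
person: A=1st vs B=1st -> unified: 1st
voice: A=mid vs B=mid -> unified: mid
Clash detected on feature 'mood' (subj vs imp); unification fails.

CLASH on 'mood' (subj vs imp)


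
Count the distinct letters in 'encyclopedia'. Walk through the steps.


Unique letters in 'encyclopedia': {a, c, d, e, i, l, n, o, p, y} = 10 distinct letters.

10


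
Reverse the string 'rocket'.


Reverse 'rocket' character by character: 'tekcor'.

tekcor


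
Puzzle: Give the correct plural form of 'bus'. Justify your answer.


Apply rule: Add -es (sibilant/fricative ending). 'bus' becomes 'buses'.

buses


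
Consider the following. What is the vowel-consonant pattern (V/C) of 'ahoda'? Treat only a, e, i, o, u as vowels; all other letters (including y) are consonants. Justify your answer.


Letter mapping: a = V, h = C, o = V, d = C, a = V.

VCVCV


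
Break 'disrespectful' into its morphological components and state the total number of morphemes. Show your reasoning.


Step 1: Identify prefix: 'dis' (meaning: not/apart)
Step 2: Identify root: 'respect'
Step 3: Identify suffix(es): 'ful'
Decomposition: dis- (prefix: not/apart) + respect (root) + -ful (suffix: full of)
Total morphemes: 3

3 morphemes (dis- (prefix: not/apart) + respect (root) + -ful (suffix: full of))


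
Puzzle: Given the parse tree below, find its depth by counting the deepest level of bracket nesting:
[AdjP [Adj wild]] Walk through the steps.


Count bracket nesting levels:
'[' at pos 0: depth = 1
'[' at pos 6: depth = 2
Maximum depth reached: 2

2


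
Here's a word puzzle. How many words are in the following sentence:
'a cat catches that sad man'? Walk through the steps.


Split into words: a | cat | catches | that | sad | man = 6 words.

6


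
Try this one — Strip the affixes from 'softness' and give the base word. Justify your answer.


Remove suffix '-ness' from 'softness' to get root 'soft'.

soft


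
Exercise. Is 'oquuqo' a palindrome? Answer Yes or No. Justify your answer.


Forward: 'oquuqo'
Reversed: 'oquuqo'
They are identical.

Yes


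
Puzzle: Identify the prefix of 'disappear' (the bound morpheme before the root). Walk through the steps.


The word 'disappear' = 'dis' (prefix) + 'appear' (root). The prefix is 'dis'.

dis


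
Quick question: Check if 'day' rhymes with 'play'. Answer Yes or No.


Rime (stressed vowel + following sounds) of 'day': -ay = /eɪ/
Rime of 'play': -ay = /eɪ/
/eɪ/ and /eɪ/ are the same ending sound, so the words rhyme.

Yes


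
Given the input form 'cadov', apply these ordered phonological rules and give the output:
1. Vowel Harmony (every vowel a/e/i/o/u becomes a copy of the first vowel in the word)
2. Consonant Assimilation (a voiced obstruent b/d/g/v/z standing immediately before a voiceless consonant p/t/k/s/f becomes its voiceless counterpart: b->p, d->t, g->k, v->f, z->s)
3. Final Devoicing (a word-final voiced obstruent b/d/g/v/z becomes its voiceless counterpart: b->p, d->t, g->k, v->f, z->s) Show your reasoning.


Starting form: 'cadov'
Rule 1: Vowel Harmony: all vowels become 'a' (matching first vowel). 'cadov' -> 'cadav'
Rule 2: Consonant Assimilation: no voiced obstruent (b/d/g/v/z) stands immediately before a voiceless consonant (p/t/k/s/f). No change.
Rule 3: Final Devoicing: word-final voiced obstruent 'v' becomes voiceless 'f'. 'cadav' -> 'cadaf'
Final form: 'cadaf'

cadaf


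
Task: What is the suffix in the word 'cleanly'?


The word 'cleanly' = 'clean' (root) + '-ly' (suffix). The suffix is '-ly'.

ly


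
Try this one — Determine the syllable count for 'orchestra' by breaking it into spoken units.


Break 'orchestra' into syllables: or-ches-tra -> or | ches | tra = 3 syllables

3 syllables


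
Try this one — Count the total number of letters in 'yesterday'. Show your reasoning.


Spell out 'yesterday' and number each letter: y(1), e(2), s(3), t(4), e(5), r(6), d(7), a(8), y(9). Total: 9 letters.

9


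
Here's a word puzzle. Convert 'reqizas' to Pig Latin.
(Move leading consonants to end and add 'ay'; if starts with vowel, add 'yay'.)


'reqizas': move consonant cluster 'r' to end and add 'ay': 'eqizasray'.

eqizasray


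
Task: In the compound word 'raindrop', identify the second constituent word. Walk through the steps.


Split 'raindrop' into 'rain' + 'drop'. The second part is 'drop'.

drop


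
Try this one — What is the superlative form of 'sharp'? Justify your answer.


Apply superlative formation (add -est): 'sharp' -> 'sharpest'.

sharpest


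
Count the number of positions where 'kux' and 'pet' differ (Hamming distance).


Alignment:
Position 1: 'k' vs 'p' = DIFFER
Position 2: 'u' vs 'e' = DIFFER
Position 3: 'x' vs 't' = DIFFER
Total differences: 3

3


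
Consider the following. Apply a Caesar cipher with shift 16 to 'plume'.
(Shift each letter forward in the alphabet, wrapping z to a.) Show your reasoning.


Shift each letter by 16: p -> f, l -> b, u -> k, m -> c, e -> u. Result: 'fbkcu'.

fbkcu


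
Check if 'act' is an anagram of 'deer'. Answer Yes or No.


Sorted letters of 'act': 'act'
Sorted letters of 'deer': 'deer'
They do not match.

No


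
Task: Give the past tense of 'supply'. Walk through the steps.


Apply rule: Change -y to -ied. 'supply' becomes 'supplied'.

supplied


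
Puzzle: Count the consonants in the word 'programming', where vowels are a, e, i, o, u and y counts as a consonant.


Consonants in 'programming': p, r, g, r, m, m, n, g = 8 consonants.

8


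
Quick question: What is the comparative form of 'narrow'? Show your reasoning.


Apply comparative formation (add -er): 'narrow' -> 'narrower'.

narrower


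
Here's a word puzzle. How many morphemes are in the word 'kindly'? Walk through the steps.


Decomposition: kind (root) + -ly (suffix) = 2 morpheme(s)

2 morphemes


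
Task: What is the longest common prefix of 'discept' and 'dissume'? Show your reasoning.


Compare from the start: 3 characters match: 'dis'. Mismatch at position 4: 'c' vs 's'.

dis


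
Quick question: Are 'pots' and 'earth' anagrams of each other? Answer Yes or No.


Sorted letters of 'pots': 'opst'
Sorted letters of 'earth': 'aehrt'
They do not match.

No


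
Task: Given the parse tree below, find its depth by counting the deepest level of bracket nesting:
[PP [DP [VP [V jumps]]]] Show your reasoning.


Count bracket nesting levels:
'[' at pos 0: depth = 1
'[' at pos 4: depth = 2
'[' at pos 8: depth = 3
'[' at pos 12: depth = 4
Maximum depth reached: 4

4


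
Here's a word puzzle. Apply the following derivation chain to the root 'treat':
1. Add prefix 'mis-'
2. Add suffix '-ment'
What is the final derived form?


Step 1: Add prefix 'mis-' to 'treat' = 'mistreat'
Step 2: Add suffix '-ment' to 'mistreat' = 'mistreatment'

mistreatment


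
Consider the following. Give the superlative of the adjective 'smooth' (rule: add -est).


Apply superlative formation (add -est): 'smooth' -> 'smoothest'.

smoothest


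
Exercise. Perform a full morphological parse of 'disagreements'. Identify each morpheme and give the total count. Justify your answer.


Step 1: Identify prefix: 'dis' (meaning: not/apart)
Step 2: Identify root: 'agree'
Step 3: Identify suffix(es): 'ment, s'
Decomposition: dis- (prefix: not/apart) + agree (root) + -ment (suffix: action/result) + -s (plural)
Total morphemes: 4

4 morphemes (dis- (prefix: not/apart) + agree (root) + -ment (suffix: action/result) + -s (plural))


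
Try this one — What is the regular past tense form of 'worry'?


Apply rule: Change -y to -ied. 'worry' becomes 'worried'.

worried


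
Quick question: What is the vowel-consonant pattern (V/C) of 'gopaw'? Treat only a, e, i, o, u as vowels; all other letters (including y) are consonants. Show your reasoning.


Letter mapping: g = C, o = V, p = C, a = V, w = C.

CVCVC


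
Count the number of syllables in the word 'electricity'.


Break 'electricity' into syllables: e-lec-tric-i-ty -> e | lec | tric | i | ty = 5 syllables

5 syllables


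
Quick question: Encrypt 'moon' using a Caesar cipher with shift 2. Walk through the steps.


Shift each letter by 2: m -> o, o -> q, o -> q, n -> p. Result: 'oqqp'.

oqqp


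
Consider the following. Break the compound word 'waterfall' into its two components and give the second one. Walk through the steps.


Split 'waterfall' into 'water' + 'fall'. The second part is 'fall'.

fall


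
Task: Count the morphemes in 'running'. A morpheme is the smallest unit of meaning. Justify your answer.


Decomposition: run (root) + -ing (suffix) = 2 morpheme(s)

2 morphemes


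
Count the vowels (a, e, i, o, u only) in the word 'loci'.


Vowels in 'loci': o, i = 2 vowels.

2


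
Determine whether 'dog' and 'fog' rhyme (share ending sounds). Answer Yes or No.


Rime (stressed vowel + following sounds) of 'dog': -og = /ɒg/
Rime of 'fog': -og = /ɒg/
/ɒg/ and /ɒg/ are the same ending sound, so the words rhyme.

Yes


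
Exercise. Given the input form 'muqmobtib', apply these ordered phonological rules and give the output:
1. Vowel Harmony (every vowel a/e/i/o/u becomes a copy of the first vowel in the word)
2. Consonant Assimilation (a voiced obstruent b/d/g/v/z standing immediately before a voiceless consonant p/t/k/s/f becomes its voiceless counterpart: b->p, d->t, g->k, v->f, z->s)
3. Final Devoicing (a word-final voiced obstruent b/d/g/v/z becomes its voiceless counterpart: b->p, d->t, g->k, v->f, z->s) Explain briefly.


Starting form: 'muqmobtib'
Rule 1: Vowel Harmony: all vowels become 'u' (matching first vowel). 'muqmobtib' -> 'muqmubtub'
Rule 2: Consonant Assimilation: voiced obstruent before voiceless consonant becomes voiceless ('bt' -> 'pt'). 'muqmubtub' -> 'muqmuptub'
Rule 3: Final Devoicing: word-final voiced obstruent 'b' becomes voiceless 'p'. 'muqmuptub' -> 'muqmuptup'
Final form: 'muqmuptup'

muqmuptup


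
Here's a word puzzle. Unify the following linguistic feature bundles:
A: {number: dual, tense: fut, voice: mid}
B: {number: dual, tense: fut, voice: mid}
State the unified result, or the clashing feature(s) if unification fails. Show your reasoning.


Compare features:
number: A=dual vs B=dual -> unified: dual
tense: A=fut vs B=fut -> unified: fut
voice: A=mid vs B=mid -> unified: mid
No clashes found.

Unified: {number: dual, tense: fut, voice: mid}


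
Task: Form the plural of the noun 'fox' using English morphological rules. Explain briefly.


Apply rule: Add -es (sibilant/fricative ending). 'fox' becomes 'foxes'.

foxes


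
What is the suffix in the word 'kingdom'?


The word 'kingdom' = 'king' (root) + '-dom' (suffix). The suffix is '-dom'.

dom


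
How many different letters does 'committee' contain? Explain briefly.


Unique letters in 'committee': {c, e, i, m, o, t} = 6 distinct letters.

6


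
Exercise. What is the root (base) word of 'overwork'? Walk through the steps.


Remove prefix 'over' from 'overwork' to get root 'work'.

work


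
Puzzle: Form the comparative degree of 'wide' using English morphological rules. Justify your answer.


Apply comparative formation (ends in e: add -r): 'wide' -> 'wider'.

wider


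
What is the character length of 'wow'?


Spell out 'wow' and number each letter: w(1), o(2), w(3). Total: 3 letters.

3


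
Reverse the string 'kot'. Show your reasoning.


Reverse 'kot' character by character: 'tok'.

tok


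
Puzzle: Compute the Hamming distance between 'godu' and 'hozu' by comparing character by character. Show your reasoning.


Alignment:
Position 1: 'g' vs 'h' = DIFFER
Position 2: 'o' vs 'o' = match
Position 3: 'd' vs 'z' = DIFFER
Position 4: 'u' vs 'u' = match
Total differences: 2

2


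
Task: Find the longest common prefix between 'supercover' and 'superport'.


Compare from the start: 5 characters match: 'super'. Mismatch at position 6: 'c' vs 'p'.

super


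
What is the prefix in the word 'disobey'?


The word 'disobey' = 'dis' (prefix) + 'obey' (root). The prefix is 'dis'.

dis


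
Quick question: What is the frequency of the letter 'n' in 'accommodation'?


Letter 'n' in 'accommodation': found at position(s) 13 = 1 occurrence(s).

1


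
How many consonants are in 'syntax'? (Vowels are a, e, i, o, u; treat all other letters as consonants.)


Consonants in 'syntax': s, y, n, t, x = 5 consonants.

5


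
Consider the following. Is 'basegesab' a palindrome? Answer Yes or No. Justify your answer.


Forward: 'basegesab'
Reversed: 'basegesab'
They are identical.

Yes


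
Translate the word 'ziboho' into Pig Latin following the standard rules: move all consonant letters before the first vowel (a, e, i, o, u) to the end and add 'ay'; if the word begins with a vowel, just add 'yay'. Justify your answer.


'ziboho': move consonant cluster 'z' to end and add 'ay': 'ibohozay'.

ibohozay


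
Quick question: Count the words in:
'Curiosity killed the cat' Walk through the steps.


Split into words: Curiosity | killed | the | cat = 4 words.

4


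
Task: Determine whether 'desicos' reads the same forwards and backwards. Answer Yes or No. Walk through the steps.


Forward: 'desicos'
Reversed: 'socised'
They differ.

No


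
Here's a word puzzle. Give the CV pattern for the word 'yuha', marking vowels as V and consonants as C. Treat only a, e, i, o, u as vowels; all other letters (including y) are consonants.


Letter mapping: y = C, u = V, h = C, a = V.

CVCV


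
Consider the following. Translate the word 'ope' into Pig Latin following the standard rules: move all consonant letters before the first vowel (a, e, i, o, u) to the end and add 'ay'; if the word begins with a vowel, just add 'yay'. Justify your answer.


'ope' starts with a vowel, so add 'yay': 'opeyay'.

opeyay


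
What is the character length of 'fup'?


Spell out 'fup' and number each letter: f(1), u(2), p(3). Total: 3 letters.

3


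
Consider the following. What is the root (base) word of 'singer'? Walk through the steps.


Remove suffix '-er' from 'singer' to get root 'sing'.

sing


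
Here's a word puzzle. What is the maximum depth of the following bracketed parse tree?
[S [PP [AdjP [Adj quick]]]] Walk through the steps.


Count bracket nesting levels:
'[' at pos 0: depth = 1
'[' at pos 3: depth = 2
'[' at pos 7: depth = 3
'[' at pos 13: depth = 4
Maximum depth reached: 4

4
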